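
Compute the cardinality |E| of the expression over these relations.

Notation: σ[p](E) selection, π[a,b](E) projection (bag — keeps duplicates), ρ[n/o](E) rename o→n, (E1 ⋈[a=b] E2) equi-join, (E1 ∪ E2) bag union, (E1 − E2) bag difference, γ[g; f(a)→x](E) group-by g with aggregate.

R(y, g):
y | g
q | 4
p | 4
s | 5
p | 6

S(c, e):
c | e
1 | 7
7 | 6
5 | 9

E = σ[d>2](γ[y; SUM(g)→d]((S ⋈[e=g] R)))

Row counts bottom-up:
  S → 3
  R → 4
  (S ⋈[e=g] R) → 1
  γ[y; SUM(g)→d]((S ⋈[e=g] R)) → 1
  σ[d>2](γ[y; SUM(g)→d]((S ⋈[e=g] R))) → 1

|E| = 1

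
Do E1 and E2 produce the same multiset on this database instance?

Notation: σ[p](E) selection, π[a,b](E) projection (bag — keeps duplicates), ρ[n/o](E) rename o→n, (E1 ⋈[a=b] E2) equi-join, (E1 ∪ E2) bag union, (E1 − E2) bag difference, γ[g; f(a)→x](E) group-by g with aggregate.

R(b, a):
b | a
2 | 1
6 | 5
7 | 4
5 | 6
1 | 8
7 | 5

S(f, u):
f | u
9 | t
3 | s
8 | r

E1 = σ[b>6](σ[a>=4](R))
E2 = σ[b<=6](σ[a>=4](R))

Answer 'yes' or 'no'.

E1 stepwise |·|:
  R → 6
  σ[a>=4](R) → 5
  σ[b>6](σ[a>=4](R)) → 2
E2 stepwise |·|:
  R → 6
  σ[a>=4](R) → 5
  σ[b<=6](σ[a>=4](R)) → 3

E1 result:
b | a
7 | 4
7 | 5
E2 result:
b | a
1 | 8
5 | 6
6 | 5
Witness: (7, 4) appears 1× in E1 but 0× in E2.

no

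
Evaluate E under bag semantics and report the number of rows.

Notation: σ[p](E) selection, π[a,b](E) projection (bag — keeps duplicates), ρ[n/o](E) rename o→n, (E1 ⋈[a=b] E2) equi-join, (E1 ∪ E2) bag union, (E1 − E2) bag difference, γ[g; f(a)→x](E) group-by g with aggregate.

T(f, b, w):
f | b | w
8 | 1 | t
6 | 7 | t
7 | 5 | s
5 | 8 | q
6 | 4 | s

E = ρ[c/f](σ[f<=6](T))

Subexpression sizes:
  T → 5
  σ[f<=6](T) → 3
  ρ[c/f](σ[f<=6](T)) → 3

|E| = 3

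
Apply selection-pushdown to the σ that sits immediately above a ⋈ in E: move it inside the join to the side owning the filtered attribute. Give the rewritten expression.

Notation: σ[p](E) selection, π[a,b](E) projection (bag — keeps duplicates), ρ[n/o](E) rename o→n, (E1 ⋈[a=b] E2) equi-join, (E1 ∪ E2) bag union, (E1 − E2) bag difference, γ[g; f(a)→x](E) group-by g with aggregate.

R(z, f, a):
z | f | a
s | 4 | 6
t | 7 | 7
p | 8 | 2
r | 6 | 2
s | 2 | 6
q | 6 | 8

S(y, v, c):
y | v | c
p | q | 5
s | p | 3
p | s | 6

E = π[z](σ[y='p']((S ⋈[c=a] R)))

σ filters on y, owned by the left side.
E' = π[z]((σ[y='p'](S) ⋈[c=a] R))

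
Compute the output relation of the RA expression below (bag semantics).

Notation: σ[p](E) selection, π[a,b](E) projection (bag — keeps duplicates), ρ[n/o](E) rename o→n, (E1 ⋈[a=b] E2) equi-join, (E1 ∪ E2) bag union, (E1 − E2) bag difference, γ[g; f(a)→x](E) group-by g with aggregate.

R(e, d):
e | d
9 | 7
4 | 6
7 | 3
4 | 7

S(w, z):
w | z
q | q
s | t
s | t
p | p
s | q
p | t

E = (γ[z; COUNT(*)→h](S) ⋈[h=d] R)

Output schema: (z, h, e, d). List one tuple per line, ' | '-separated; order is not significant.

Per-node cardinality:
  S → 6
  γ[z; COUNT(*)→h](S) → 3
  R → 4
  (γ[z; COUNT(*)→h](S) ⋈[h=d] R) → 1

== RESULT ==
z | h | e | d
t | 3 | 7 | 3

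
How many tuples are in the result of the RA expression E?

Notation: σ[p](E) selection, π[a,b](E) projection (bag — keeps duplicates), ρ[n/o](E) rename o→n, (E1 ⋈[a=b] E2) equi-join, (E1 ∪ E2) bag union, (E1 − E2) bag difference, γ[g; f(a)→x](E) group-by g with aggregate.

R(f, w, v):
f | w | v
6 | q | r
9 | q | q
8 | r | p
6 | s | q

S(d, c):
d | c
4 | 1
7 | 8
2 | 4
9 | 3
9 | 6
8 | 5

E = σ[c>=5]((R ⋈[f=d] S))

Per-node cardinality:
  R → 4
  S → 6
  (R ⋈[f=d] S) → 3
  σ[c>=5]((R ⋈[f=d] S)) → 2

|E| = 2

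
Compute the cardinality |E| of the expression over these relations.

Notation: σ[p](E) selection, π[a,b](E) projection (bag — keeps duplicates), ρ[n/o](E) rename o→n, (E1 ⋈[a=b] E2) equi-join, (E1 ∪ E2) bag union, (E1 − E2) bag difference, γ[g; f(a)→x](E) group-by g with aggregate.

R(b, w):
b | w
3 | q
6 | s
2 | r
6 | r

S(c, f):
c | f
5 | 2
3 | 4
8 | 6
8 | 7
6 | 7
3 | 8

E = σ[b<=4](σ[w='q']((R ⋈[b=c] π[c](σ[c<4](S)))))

Stepwise |·|:
  R → 4
  S → 6
  σ[c<4](S) → 2
  π[c](σ[c<4](S)) → 2
  (R ⋈[b=c] π[c](σ[c<4](S))) → 2
  σ[w='q']((R ⋈[b=c] π[c](σ[c<4](S)))) → 2
  σ[b<=4](σ[w='q']((R ⋈[b=c] π[c](σ[c<4](S))))) → 2

|E| = 2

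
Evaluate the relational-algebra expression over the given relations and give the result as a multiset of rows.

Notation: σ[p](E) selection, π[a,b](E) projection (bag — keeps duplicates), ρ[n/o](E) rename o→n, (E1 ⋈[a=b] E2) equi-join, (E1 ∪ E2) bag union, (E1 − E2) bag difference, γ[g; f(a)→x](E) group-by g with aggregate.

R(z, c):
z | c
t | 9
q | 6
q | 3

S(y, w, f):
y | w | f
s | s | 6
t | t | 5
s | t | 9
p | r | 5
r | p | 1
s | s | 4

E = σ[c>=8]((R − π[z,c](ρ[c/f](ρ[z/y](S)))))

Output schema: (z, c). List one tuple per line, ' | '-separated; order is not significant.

Per-node cardinality:
  R → 3
  S → 6
  ρ[z/y](S) → 6
  ρ[c/f](ρ[z/y](S)) → 6
  π[z,c](ρ[c/f](ρ[z/y](S))) → 6
  (R − π[z,c](ρ[c/f](ρ[z/y](S)))) → 3
  σ[c>=8]((R − π[z,c](ρ[c/f](ρ[z/y](S))))) → 1

== RESULT ==
z | c
t | 9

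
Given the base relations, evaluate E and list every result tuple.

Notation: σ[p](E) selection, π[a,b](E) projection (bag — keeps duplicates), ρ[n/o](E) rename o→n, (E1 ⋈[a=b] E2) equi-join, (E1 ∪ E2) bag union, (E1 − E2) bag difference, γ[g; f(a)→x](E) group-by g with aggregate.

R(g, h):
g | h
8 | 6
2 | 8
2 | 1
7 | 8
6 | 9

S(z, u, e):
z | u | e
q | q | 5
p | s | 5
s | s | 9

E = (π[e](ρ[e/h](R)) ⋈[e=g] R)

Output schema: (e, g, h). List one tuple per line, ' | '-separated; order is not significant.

Subexpression sizes:
  R → 5
  ρ[e/h](R) → 5
  π[e](ρ[e/h](R)) → 5
  R → 5
  (π[e](ρ[e/h](R)) ⋈[e=g] R) → 3

== RESULT ==
e | g | h
6 | 6 | 9
8 | 8 | 6
8 | 8 | 6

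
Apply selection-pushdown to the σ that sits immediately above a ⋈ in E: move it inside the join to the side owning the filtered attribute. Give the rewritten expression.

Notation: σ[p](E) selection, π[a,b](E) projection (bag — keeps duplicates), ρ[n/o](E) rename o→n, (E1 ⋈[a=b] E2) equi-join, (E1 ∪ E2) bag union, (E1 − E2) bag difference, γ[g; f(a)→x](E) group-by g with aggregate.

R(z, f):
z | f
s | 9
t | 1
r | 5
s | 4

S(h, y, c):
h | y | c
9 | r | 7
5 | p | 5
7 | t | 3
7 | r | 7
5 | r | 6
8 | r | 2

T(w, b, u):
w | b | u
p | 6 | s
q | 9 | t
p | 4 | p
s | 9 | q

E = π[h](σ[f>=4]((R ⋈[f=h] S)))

σ filters on f, owned by the left side.
E' = π[h]((σ[f>=4](R) ⋈[f=h] S))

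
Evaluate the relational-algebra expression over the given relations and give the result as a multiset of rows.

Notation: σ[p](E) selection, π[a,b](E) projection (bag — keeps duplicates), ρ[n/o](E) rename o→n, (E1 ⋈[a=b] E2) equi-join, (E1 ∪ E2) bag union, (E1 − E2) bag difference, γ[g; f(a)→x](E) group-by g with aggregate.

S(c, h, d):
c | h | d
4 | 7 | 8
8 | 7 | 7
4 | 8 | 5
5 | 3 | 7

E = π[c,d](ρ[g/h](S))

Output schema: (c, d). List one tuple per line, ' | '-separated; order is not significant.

Row counts bottom-up:
  S → 4
  ρ[g/h](S) → 4
  π[c,d](ρ[g/h](S)) → 4

== RESULT ==
c | d
4 | 5
4 | 8
5 | 7
8 | 7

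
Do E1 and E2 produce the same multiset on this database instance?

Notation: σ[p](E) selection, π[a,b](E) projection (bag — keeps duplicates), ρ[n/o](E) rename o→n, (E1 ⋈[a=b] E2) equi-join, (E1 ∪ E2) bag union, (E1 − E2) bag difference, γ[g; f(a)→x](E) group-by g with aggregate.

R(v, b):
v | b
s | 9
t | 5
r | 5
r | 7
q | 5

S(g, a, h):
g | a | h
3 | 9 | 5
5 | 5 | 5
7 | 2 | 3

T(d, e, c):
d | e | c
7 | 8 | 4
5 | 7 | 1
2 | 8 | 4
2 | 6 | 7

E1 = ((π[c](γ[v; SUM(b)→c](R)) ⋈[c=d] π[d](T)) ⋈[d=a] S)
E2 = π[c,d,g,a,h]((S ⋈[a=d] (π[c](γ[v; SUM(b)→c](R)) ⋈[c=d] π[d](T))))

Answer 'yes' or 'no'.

E1 row counts bottom-up:
  R → 5
  γ[v; SUM(b)→c](R) → 4
  π[c](γ[v; SUM(b)→c](R)) → 4
  T → 4
  π[d](T) → 4
  (π[c](γ[v; SUM(b)→c](R)) ⋈[c=d] π[d](T)) → 2
  S → 3
  ((π[c](γ[v; SUM(b)→c](R)) ⋈[c=d] π[d](T)) ⋈[d=a] S) → 2
E2 row counts bottom-up:
  S → 3
  R → 5
  γ[v; SUM(b)→c](R) → 4
  π[c](γ[v; SUM(b)→c](R)) → 4
  T → 4
  π[d](T) → 4
  (π[c](γ[v; SUM(b)→c](R)) ⋈[c=d] π[d](T)) → 2
  (S ⋈[a=d] (π[c](γ[v; SUM(b)→c](R)) ⋈[c=d] π[d](T))) → 2
  π[c,d,g,a,h]((S ⋈[a=d] (π[c](γ[v; SUM(b)→c](R)) ⋈[c=d] π[d](T)))) → 2

E1 and E2 produce the same multiset:
c | d | g | a | h
5 | 5 | 5 | 5 | 5
5 | 5 | 5 | 5 | 5

yes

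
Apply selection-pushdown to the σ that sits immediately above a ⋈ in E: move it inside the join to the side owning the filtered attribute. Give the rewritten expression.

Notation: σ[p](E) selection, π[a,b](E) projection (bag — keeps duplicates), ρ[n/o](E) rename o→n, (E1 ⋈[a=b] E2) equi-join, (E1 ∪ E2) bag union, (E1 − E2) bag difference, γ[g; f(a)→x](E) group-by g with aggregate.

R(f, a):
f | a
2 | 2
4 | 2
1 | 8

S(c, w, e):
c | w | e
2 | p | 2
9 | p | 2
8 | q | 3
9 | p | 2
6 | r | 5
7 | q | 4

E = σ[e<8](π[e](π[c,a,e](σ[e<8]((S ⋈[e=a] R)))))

σ filters on e, owned by the left side.
E' = σ[e<8](π[e](π[c,a,e]((σ[e<8](S) ⋈[e=a] R))))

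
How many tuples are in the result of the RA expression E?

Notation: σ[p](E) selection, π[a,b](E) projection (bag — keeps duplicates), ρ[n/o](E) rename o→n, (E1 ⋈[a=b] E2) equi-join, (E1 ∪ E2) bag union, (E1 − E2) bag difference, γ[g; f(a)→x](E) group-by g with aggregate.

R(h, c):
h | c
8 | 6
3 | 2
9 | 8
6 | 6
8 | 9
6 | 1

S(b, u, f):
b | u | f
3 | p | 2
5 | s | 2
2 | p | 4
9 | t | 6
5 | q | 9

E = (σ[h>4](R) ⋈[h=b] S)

Subexpression sizes:
  R → 6
  σ[h>4](R) → 5
  S → 5
  (σ[h>4](R) ⋈[h=b] S) → 1

|E| = 1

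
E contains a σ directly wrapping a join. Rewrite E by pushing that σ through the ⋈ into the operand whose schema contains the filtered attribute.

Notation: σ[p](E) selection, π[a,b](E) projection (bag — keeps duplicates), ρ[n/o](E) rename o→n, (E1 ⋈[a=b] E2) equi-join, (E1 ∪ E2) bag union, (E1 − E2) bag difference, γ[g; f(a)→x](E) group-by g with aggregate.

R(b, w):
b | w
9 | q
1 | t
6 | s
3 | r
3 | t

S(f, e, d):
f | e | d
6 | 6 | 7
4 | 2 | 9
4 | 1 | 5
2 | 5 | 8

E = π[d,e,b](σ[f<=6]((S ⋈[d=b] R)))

σ filters on f, owned by the left side.
E' = π[d,e,b]((σ[f<=6](S) ⋈[d=b] R))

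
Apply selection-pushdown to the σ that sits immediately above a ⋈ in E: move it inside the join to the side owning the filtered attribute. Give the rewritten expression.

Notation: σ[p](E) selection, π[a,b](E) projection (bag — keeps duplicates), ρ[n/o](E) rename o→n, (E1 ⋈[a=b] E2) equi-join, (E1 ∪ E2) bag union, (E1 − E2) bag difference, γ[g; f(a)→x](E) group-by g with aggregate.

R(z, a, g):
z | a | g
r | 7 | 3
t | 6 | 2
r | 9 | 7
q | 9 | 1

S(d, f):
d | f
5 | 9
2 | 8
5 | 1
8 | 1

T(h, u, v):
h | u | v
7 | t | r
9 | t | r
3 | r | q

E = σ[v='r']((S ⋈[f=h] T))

σ filters on v, owned by the right side.
E' = (S ⋈[f=h] σ[v='r'](T))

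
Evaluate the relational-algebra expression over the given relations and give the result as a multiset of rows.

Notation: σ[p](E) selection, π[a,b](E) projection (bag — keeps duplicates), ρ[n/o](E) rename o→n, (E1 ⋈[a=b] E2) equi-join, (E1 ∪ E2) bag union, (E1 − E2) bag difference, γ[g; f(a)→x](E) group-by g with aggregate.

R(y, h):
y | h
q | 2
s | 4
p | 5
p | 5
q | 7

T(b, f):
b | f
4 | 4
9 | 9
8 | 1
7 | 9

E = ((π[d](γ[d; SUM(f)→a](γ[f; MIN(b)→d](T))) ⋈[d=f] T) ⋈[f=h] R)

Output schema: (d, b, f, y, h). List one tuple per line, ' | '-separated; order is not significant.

Subexpression sizes:
  T → 4
  γ[f; MIN(b)→d](T) → 3
  γ[d; SUM(f)→a](γ[f; MIN(b)→d](T)) → 3
  π[d](γ[d; SUM(f)→a](γ[f; MIN(b)→d](T))) → 3
  T → 4
  (π[d](γ[d; SUM(f)→a](γ[f; MIN(b)→d](T))) ⋈[d=f] T) → 1
  R → 5
  ((π[d](γ[d; SUM(f)→a](γ[f; MIN(b)→d](T))) ⋈[d=f] T) ⋈[f=h] R) → 1

== RESULT ==
d | b | f | y | h
4 | 4 | 4 | s | 4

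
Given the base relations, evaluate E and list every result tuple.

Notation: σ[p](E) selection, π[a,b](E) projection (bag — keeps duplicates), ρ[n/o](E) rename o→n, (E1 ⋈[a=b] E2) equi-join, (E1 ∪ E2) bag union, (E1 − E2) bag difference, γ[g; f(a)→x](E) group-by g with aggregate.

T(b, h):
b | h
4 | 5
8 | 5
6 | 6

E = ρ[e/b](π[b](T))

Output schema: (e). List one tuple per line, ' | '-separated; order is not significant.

Stepwise |·|:
  T → 3
  π[b](T) → 3
  ρ[e/b](π[b](T)) → 3

== RESULT ==
e
4
6
8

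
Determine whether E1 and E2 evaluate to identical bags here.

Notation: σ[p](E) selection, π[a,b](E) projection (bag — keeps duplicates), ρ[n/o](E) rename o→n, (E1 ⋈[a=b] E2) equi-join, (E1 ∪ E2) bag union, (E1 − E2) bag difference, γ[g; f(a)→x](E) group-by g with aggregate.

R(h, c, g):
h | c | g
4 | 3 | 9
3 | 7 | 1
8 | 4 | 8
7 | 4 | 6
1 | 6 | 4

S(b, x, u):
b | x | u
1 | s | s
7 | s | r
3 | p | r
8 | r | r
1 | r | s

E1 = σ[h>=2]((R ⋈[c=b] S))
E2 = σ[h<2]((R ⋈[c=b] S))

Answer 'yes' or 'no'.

E1 subexpression sizes:
  R → 5
  S → 5
  (R ⋈[c=b] S) → 2
  σ[h>=2]((R ⋈[c=b] S)) → 2
E2 subexpression sizes:
  R → 5
  S → 5
  (R ⋈[c=b] S) → 2
  σ[h<2]((R ⋈[c=b] S)) → 0

E1 result:
h | c | g | b | x | u
3 | 7 | 1 | 7 | s | r
4 | 3 | 9 | 3 | p | r
E2 result:
h | c | g | b | x | u
(0 rows)
Witness: (4, 3, 9, 3, 'p', 'r') appears 1× in E1 but 0× in E2.

no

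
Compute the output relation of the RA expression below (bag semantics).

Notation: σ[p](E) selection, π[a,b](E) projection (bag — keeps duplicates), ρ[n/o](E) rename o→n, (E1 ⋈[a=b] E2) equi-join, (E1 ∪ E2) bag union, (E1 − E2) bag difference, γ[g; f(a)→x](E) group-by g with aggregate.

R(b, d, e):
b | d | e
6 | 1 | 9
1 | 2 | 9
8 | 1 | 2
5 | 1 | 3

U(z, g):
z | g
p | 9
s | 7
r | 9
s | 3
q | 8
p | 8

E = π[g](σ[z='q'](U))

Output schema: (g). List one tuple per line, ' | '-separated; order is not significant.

Per-node cardinality:
  U → 6
  σ[z='q'](U) → 1
  π[g](σ[z='q'](U)) → 1

== RESULT ==
g
8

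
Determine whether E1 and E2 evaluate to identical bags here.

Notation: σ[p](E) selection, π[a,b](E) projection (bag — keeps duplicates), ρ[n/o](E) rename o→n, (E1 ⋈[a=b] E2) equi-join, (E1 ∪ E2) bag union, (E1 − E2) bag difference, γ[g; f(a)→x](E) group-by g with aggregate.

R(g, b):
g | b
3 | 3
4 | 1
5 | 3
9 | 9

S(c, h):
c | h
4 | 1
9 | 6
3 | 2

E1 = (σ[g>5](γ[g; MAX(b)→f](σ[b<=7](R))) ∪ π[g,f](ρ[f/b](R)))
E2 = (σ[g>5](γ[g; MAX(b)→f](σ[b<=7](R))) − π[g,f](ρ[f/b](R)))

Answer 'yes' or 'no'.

E1 stepwise |·|:
  R → 4
  σ[b<=7](R) → 3
  γ[g; MAX(b)→f](σ[b<=7](R)) → 3
  σ[g>5](γ[g; MAX(b)→f](σ[b<=7](R))) → 0
  R → 4
  ρ[f/b](R) → 4
  π[g,f](ρ[f/b](R)) → 4
  (σ[g>5](γ[g; MAX(b)→f](σ[b<=7](R))) ∪ π[g,f](ρ[f/b](R))) → 4
E2 stepwise |·|:
  R → 4
  σ[b<=7](R) → 3
  γ[g; MAX(b)→f](σ[b<=7](R)) → 3
  σ[g>5](γ[g; MAX(b)→f](σ[b<=7](R))) → 0
  R → 4
  ρ[f/b](R) → 4
  π[g,f](ρ[f/b](R)) → 4
  (σ[g>5](γ[g; MAX(b)→f](σ[b<=7](R))) − π[g,f](ρ[f/b](R))) → 0

E1 result:
g | f
3 | 3
4 | 1
5 | 3
9 | 9
E2 result:
g | f
(0 rows)
Witness: (5, 3) appears 1× in E1 but 0× in E2.

no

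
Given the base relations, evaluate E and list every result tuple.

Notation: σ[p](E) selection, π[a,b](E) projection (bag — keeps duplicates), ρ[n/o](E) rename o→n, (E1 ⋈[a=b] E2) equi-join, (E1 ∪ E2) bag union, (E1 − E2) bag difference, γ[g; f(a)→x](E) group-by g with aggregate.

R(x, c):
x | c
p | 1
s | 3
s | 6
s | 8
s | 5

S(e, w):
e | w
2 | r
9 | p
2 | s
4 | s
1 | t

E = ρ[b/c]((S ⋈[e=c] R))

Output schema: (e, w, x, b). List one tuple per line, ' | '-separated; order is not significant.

Stepwise |·|:
  S → 5
  R → 5
  (S ⋈[e=c] R) → 1
  ρ[b/c]((S ⋈[e=c] R)) → 1

== RESULT ==
e | w | x | b
1 | t | p | 1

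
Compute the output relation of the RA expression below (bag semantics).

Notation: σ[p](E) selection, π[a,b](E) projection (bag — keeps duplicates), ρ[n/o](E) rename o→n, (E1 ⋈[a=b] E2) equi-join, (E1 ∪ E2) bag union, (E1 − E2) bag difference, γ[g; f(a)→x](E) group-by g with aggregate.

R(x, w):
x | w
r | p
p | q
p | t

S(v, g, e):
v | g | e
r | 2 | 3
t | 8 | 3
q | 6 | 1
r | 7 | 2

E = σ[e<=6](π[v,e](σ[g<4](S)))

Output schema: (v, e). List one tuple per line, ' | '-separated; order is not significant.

Subexpression sizes:
  S → 4
  σ[g<4](S) → 1
  π[v,e](σ[g<4](S)) → 1
  σ[e<=6](π[v,e](σ[g<4](S))) → 1

== RESULT ==
v | e
r | 3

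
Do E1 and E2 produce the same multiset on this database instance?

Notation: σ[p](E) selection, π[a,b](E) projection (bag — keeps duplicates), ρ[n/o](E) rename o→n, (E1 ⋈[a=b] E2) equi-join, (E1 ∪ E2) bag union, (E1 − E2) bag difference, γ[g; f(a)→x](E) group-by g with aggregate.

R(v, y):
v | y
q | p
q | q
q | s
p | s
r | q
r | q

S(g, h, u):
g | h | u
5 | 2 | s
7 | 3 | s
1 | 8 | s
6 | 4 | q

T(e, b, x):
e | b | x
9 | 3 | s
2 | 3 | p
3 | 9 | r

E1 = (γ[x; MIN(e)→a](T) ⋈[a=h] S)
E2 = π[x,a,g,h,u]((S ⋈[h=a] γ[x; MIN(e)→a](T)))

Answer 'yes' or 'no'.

E1 subexpression sizes:
  T → 3
  γ[x; MIN(e)→a](T) → 3
  S → 4
  (γ[x; MIN(e)→a](T) ⋈[a=h] S) → 2
E2 subexpression sizes:
  S → 4
  T → 3
  γ[x; MIN(e)→a](T) → 3
  (S ⋈[h=a] γ[x; MIN(e)→a](T)) → 2
  π[x,a,g,h,u]((S ⋈[h=a] γ[x; MIN(e)→a](T))) → 2

E1 and E2 produce the same multiset:
x | a | g | h | u
p | 2 | 5 | 2 | s
r | 3 | 7 | 3 | s

yes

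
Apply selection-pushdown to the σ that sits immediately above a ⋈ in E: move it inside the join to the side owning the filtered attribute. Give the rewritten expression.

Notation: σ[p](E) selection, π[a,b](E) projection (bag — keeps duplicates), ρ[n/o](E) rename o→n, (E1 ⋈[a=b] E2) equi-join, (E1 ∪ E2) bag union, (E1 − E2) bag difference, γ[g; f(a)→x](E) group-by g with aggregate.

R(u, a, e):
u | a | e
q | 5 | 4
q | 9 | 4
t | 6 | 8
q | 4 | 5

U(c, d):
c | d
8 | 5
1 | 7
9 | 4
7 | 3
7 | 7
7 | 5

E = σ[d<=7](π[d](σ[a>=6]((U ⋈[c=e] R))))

σ filters on a, owned by the right side.
E' = σ[d<=7](π[d]((U ⋈[c=e] σ[a>=6](R))))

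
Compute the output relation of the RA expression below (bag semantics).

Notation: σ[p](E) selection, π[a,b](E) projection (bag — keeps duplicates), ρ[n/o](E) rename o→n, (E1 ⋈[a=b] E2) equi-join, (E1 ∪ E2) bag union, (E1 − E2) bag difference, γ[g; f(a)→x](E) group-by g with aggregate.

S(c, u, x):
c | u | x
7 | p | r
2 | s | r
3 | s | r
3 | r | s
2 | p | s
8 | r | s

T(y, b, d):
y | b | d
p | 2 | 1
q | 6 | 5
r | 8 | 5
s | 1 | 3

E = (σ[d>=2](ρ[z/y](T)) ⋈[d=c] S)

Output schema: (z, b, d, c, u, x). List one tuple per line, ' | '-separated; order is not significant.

Row counts bottom-up:
  T → 4
  ρ[z/y](T) → 4
  σ[d>=2](ρ[z/y](T)) → 3
  S → 6
  (σ[d>=2](ρ[z/y](T)) ⋈[d=c] S) → 2

== RESULT ==
z | b | d | c | u | x
s | 1 | 3 | 3 | r | s
s | 1 | 3 | 3 | s | r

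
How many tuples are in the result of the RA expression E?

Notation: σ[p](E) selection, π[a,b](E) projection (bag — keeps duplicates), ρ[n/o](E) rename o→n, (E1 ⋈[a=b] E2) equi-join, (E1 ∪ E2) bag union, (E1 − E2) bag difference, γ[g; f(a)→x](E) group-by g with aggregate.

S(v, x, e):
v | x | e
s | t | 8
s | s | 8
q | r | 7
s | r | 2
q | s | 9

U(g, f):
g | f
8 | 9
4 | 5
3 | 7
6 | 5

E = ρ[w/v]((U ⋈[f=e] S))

Per-node cardinality:
  U → 4
  S → 5
  (U ⋈[f=e] S) → 2
  ρ[w/v]((U ⋈[f=e] S)) → 2

|E| = 2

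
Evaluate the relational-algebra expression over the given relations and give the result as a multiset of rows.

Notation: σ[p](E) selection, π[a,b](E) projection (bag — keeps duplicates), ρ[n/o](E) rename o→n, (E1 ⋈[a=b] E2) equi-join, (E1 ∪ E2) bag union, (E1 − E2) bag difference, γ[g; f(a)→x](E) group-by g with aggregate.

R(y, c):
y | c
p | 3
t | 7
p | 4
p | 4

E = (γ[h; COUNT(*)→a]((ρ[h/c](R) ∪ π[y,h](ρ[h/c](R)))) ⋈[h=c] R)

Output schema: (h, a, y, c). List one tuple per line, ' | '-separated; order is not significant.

Per-node cardinality:
  R → 4
  ρ[h/c](R) → 4
  R → 4
  ρ[h/c](R) → 4
  π[y,h](ρ[h/c](R)) → 4
  (ρ[h/c](R) ∪ π[y,h](ρ[h/c](R))) → 8
  γ[h; COUNT(*)→a]((ρ[h/c](R) ∪ π[y,h](ρ[h/c](R)))) → 3
  R → 4
  (γ[h; COUNT(*)→a]((ρ[h/c](R) ∪ π[y,h](ρ[h/c](R)))) ⋈[h=c] R) → 4

== RESULT ==
h | a | y | c
3 | 2 | p | 3
4 | 4 | p | 4
4 | 4 | p | 4
7 | 2 | t | 7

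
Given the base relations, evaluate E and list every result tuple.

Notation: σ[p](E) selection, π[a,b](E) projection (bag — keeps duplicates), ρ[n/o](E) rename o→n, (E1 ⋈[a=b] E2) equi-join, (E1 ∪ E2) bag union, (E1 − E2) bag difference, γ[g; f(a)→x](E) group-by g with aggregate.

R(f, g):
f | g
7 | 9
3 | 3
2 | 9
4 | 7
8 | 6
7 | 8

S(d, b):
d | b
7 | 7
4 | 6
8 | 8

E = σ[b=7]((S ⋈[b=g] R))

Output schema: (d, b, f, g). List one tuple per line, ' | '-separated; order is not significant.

Stepwise |·|:
  S → 3
  R → 6
  (S ⋈[b=g] R) → 3
  σ[b=7]((S ⋈[b=g] R)) → 1

== RESULT ==
d | b | f | g
7 | 7 | 4 | 7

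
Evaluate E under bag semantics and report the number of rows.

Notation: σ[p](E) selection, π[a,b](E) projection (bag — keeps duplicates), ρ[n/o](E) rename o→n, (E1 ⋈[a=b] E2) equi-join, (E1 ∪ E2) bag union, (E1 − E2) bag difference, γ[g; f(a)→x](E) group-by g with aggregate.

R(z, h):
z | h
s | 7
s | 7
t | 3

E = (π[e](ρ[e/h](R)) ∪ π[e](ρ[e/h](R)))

Stepwise |·|:
  R → 3
  ρ[e/h](R) → 3
  π[e](ρ[e/h](R)) → 3
  R → 3
  ρ[e/h](R) → 3
  π[e](ρ[e/h](R)) → 3
  (π[e](ρ[e/h](R)) ∪ π[e](ρ[e/h](R))) → 6

|E| = 6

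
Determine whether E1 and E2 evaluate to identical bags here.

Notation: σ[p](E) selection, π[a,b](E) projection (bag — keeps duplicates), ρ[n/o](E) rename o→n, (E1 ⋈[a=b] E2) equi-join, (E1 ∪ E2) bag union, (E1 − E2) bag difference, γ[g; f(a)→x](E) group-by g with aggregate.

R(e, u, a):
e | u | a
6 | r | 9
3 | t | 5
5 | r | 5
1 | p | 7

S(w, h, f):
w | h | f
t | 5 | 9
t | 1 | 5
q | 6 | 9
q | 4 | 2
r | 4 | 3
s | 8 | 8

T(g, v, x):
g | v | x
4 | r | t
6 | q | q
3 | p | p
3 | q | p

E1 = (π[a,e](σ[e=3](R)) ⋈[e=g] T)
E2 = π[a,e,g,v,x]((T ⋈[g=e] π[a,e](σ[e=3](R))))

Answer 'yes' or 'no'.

E1 subexpression sizes:
  R → 4
  σ[e=3](R) → 1
  π[a,e](σ[e=3](R)) → 1
  T → 4
  (π[a,e](σ[e=3](R)) ⋈[e=g] T) → 2
E2 subexpression sizes:
  T → 4
  R → 4
  σ[e=3](R) → 1
  π[a,e](σ[e=3](R)) → 1
  (T ⋈[g=e] π[a,e](σ[e=3](R))) → 2
  π[a,e,g,v,x]((T ⋈[g=e] π[a,e](σ[e=3](R)))) → 2

E1 and E2 produce the same multiset:
a | e | g | v | x
5 | 3 | 3 | p | p
5 | 3 | 3 | q | p

yes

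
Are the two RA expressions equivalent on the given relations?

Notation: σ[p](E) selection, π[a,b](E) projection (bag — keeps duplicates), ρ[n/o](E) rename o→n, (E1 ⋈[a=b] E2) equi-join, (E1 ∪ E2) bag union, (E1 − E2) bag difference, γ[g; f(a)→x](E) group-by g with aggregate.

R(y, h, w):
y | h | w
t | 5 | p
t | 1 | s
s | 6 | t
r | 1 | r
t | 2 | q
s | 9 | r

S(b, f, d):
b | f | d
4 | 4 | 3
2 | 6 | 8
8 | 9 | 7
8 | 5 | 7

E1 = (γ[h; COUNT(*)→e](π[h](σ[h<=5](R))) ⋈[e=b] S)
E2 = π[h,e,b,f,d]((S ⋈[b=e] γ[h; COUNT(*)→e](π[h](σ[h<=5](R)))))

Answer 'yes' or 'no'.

E1 row counts bottom-up:
  R → 6
  σ[h<=5](R) → 4
  π[h](σ[h<=5](R)) → 4
  γ[h; COUNT(*)→e](π[h](σ[h<=5](R))) → 3
  S → 4
  (γ[h; COUNT(*)→e](π[h](σ[h<=5](R))) ⋈[e=b] S) → 1
E2 row counts bottom-up:
  S → 4
  R → 6
  σ[h<=5](R) → 4
  π[h](σ[h<=5](R)) → 4
  γ[h; COUNT(*)→e](π[h](σ[h<=5](R))) → 3
  (S ⋈[b=e] γ[h; COUNT(*)→e](π[h](σ[h<=5](R)))) → 1
  π[h,e,b,f,d]((S ⋈[b=e] γ[h; COUNT(*)→e](π[h](σ[h<=5](R))))) → 1

E1 and E2 produce the same multiset:
h | e | b | f | d
1 | 2 | 2 | 6 | 8

yes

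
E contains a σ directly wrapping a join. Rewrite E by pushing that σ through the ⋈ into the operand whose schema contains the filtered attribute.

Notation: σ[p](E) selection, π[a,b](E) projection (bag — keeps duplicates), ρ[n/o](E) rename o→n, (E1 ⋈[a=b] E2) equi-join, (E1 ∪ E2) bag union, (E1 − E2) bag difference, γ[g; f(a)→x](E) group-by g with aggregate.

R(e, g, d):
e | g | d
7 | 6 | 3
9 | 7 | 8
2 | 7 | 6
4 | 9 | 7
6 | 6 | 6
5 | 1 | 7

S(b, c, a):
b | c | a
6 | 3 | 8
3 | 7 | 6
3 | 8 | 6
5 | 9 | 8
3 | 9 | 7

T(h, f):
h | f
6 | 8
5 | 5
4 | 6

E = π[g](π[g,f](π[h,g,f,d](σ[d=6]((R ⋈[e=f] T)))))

σ filters on d, owned by the left side.
E' = π[g](π[g,f](π[h,g,f,d]((σ[d=6](R) ⋈[e=f] T))))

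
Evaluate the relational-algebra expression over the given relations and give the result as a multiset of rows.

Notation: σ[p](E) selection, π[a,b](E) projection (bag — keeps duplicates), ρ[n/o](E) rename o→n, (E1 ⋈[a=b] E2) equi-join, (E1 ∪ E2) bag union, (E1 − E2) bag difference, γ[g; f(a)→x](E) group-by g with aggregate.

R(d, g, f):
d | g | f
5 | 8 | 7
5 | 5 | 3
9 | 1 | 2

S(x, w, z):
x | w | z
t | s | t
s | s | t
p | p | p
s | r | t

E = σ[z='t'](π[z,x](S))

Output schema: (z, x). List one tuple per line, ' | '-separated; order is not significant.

Row counts bottom-up:
  S → 4
  π[z,x](S) → 4
  σ[z='t'](π[z,x](S)) → 3

== RESULT ==
z | x
t | s
t | s
t | t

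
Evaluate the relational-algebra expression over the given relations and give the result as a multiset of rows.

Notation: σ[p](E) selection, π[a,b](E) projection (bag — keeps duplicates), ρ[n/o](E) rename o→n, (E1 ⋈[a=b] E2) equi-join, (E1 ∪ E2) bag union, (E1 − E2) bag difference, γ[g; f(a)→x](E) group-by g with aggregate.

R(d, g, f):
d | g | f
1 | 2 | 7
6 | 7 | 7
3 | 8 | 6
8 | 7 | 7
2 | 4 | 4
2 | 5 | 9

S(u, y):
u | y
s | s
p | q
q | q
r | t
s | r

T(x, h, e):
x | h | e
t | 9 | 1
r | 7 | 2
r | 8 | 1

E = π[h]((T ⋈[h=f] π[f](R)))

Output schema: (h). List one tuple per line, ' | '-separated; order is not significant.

Subexpression sizes:
  T → 3
  R → 6
  π[f](R) → 6
  (T ⋈[h=f] π[f](R)) → 4
  π[h]((T ⋈[h=f] π[f](R))) → 4

== RESULT ==
h
7
7
7
9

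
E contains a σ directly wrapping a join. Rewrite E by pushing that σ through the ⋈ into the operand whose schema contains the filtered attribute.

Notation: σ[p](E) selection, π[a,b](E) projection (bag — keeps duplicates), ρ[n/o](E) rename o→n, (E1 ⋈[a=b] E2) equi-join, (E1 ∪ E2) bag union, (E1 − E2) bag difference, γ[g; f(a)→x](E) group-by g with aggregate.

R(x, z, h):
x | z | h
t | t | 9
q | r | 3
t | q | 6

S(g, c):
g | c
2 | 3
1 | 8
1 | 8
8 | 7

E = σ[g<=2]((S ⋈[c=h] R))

σ filters on g, owned by the left side.
E' = (σ[g<=2](S) ⋈[c=h] R)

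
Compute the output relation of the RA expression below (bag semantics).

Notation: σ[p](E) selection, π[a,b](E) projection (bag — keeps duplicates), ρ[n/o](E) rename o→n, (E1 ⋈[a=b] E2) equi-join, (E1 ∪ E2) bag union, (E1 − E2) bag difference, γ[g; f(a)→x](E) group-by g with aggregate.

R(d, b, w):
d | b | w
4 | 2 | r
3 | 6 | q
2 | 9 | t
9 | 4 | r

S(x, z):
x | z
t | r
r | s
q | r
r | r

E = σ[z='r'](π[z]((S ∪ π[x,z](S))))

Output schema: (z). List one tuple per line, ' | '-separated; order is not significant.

Subexpression sizes:
  S → 4
  S → 4
  π[x,z](S) → 4
  (S ∪ π[x,z](S)) → 8
  π[z]((S ∪ π[x,z](S))) → 8
  σ[z='r'](π[z]((S ∪ π[x,z](S)))) → 6

== RESULT ==
z
r
r
r
r
r
r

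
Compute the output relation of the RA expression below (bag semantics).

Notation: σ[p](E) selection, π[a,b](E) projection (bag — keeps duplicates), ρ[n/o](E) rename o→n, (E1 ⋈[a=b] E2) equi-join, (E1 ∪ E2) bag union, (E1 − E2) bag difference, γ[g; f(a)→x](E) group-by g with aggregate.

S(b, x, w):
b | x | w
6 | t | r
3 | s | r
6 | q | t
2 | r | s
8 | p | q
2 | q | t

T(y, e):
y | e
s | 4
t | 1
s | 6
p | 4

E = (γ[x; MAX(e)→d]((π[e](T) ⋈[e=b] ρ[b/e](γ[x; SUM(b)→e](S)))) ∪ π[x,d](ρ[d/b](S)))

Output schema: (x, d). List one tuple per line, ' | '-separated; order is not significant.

Row counts bottom-up:
  T → 4
  π[e](T) → 4
  S → 6
  γ[x; SUM(b)→e](S) → 5
  ρ[b/e](γ[x; SUM(b)→e](S)) → 5
  (π[e](T) ⋈[e=b] ρ[b/e](γ[x; SUM(b)→e](S))) → 1
  γ[x; MAX(e)→d]((π[e](T) ⋈[e=b] ρ[b/e](γ[x; SUM(b)→e](S)))) → 1
  S → 6
  ρ[d/b](S) → 6
  π[x,d](ρ[d/b](S)) → 6
  (γ[x; MAX(e)→d]((π[e](T) ⋈[e=b] ρ[b/e](γ[x; SUM(b)→e](S)))) ∪ π[x,d](ρ[d/b](S))) → 7

== RESULT ==
x | d
p | 8
q | 2
q | 6
r | 2
s | 3
t | 6
t | 6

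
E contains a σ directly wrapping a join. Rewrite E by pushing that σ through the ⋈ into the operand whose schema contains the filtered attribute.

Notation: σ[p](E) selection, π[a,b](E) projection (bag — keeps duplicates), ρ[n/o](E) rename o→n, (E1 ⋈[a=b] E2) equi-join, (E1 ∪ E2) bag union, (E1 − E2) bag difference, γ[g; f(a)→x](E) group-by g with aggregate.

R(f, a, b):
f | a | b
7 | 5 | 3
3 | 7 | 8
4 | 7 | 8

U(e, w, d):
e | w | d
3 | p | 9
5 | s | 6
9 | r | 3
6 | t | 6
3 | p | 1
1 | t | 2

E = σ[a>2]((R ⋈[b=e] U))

σ filters on a, owned by the left side.
E' = (σ[a>2](R) ⋈[b=e] U)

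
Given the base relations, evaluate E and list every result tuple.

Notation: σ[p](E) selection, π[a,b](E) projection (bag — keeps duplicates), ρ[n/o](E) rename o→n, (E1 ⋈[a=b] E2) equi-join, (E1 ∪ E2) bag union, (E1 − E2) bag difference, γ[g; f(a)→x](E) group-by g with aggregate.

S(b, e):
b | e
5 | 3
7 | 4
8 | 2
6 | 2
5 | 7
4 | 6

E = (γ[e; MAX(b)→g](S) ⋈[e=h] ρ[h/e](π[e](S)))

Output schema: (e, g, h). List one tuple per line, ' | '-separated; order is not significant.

Subexpression sizes:
  S → 6
  γ[e; MAX(b)→g](S) → 5
  S → 6
  π[e](S) → 6
  ρ[h/e](π[e](S)) → 6
  (γ[e; MAX(b)→g](S) ⋈[e=h] ρ[h/e](π[e](S))) → 6

== RESULT ==
e | g | h
2 | 8 | 2
2 | 8 | 2
3 | 5 | 3
4 | 7 | 4
6 | 4 | 6
7 | 5 | 7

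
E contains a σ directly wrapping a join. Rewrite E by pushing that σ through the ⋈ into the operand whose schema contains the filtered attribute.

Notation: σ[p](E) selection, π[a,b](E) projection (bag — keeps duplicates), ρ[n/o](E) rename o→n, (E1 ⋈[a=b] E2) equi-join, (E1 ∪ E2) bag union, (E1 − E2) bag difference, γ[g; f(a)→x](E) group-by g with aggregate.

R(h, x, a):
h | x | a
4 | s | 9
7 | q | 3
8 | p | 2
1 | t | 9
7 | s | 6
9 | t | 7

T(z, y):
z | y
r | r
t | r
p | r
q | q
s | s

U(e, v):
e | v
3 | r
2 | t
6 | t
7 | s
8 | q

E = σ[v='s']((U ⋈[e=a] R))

σ filters on v, owned by the left side.
E' = (σ[v='s'](U) ⋈[e=a] R)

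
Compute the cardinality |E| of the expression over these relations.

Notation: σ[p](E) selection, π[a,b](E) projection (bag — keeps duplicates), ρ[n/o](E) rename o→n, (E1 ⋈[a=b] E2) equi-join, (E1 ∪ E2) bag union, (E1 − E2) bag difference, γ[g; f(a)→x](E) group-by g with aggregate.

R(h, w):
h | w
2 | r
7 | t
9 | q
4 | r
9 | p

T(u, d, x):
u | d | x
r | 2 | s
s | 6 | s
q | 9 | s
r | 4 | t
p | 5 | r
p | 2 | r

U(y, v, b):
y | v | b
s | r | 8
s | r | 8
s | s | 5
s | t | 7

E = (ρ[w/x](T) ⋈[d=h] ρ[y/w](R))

Stepwise |·|:
  T → 6
  ρ[w/x](T) → 6
  R → 5
  ρ[y/w](R) → 5
  (ρ[w/x](T) ⋈[d=h] ρ[y/w](R)) → 5

|E| = 5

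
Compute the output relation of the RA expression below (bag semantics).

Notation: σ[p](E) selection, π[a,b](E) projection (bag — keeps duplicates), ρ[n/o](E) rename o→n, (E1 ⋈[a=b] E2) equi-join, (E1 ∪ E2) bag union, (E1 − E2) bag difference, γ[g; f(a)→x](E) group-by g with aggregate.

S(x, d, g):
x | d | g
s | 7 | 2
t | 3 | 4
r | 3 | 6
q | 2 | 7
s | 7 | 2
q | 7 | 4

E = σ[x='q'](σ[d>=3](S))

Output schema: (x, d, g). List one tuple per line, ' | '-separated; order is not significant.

Per-node cardinality:
  S → 6
  σ[d>=3](S) → 5
  σ[x='q'](σ[d>=3](S)) → 1

== RESULT ==
x | d | g
q | 7 | 4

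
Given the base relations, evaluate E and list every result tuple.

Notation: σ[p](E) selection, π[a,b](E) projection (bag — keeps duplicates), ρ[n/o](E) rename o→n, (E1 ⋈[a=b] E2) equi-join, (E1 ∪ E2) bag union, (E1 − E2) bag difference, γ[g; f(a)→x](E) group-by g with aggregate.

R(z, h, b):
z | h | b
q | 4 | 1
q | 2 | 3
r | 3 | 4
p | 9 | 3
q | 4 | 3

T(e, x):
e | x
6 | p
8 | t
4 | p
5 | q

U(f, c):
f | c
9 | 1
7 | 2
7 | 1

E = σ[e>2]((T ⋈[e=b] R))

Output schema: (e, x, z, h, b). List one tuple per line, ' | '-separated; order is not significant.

Per-node cardinality:
  T → 4
  R → 5
  (T ⋈[e=b] R) → 1
  σ[e>2]((T ⋈[e=b] R)) → 1

== RESULT ==
e | x | z | h | b
4 | p | r | 3 | 4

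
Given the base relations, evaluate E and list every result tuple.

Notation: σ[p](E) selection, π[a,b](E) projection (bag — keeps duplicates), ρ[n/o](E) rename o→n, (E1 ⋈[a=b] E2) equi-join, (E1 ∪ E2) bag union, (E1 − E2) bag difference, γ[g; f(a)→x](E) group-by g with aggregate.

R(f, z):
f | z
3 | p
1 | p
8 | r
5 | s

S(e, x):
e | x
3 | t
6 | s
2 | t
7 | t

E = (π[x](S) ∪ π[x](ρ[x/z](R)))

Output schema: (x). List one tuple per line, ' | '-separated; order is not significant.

Subexpression sizes:
  S → 4
  π[x](S) → 4
  R → 4
  ρ[x/z](R) → 4
  π[x](ρ[x/z](R)) → 4
  (π[x](S) ∪ π[x](ρ[x/z](R))) → 8

== RESULT ==
x
p
p
r
s
s
t
t
t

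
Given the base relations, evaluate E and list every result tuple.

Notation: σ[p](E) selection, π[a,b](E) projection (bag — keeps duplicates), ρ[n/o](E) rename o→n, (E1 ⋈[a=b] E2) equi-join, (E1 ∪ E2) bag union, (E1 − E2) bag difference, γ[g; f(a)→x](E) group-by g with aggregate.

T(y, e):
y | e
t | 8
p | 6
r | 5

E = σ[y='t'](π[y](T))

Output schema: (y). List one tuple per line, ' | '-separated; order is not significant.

Row counts bottom-up:
  T → 3
  π[y](T) → 3
  σ[y='t'](π[y](T)) → 1

== RESULT ==
y
t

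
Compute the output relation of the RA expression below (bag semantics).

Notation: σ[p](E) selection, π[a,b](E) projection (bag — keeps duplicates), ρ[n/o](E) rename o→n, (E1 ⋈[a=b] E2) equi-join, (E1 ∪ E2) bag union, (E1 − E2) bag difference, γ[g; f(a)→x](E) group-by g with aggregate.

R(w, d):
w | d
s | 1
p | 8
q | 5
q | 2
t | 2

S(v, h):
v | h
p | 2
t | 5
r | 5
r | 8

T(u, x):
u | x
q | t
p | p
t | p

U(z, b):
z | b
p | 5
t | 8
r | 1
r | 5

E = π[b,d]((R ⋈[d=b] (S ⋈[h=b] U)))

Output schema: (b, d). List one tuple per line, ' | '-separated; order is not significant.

Row counts bottom-up:
  R → 5
  S → 4
  U → 4
  (S ⋈[h=b] U) → 5
  (R ⋈[d=b] (S ⋈[h=b] U)) → 5
  π[b,d]((R ⋈[d=b] (S ⋈[h=b] U))) → 5

== RESULT ==
b | d
5 | 5
5 | 5
5 | 5
5 | 5
8 | 8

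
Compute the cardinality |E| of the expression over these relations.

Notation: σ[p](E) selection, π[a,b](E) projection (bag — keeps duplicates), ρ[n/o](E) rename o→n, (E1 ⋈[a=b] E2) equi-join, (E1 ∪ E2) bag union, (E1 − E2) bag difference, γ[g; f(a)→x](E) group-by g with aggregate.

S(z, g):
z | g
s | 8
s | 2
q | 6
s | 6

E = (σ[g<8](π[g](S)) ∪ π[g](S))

Per-node cardinality:
  S → 4
  π[g](S) → 4
  σ[g<8](π[g](S)) → 3
  S → 4
  π[g](S) → 4
  (σ[g<8](π[g](S)) ∪ π[g](S)) → 7

|E| = 7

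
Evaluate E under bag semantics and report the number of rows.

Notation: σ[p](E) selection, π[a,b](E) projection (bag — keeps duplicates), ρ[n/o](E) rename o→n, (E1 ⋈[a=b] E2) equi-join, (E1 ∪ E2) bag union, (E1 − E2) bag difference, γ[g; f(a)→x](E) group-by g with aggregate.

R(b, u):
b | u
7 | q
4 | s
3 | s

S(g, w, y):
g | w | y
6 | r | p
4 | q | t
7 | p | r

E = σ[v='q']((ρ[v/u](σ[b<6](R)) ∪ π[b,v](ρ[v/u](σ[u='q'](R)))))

Stepwise |·|:
  R → 3
  σ[b<6](R) → 2
  ρ[v/u](σ[b<6](R)) → 2
  R → 3
  σ[u='q'](R) → 1
  ρ[v/u](σ[u='q'](R)) → 1
  π[b,v](ρ[v/u](σ[u='q'](R))) → 1
  (ρ[v/u](σ[b<6](R)) ∪ π[b,v](ρ[v/u](σ[u='q'](R)))) → 3
  σ[v='q']((ρ[v/u](σ[b<6](R)) ∪ π[b,v](ρ[v/u](σ[u='q'](R))))) → 1

|E| = 1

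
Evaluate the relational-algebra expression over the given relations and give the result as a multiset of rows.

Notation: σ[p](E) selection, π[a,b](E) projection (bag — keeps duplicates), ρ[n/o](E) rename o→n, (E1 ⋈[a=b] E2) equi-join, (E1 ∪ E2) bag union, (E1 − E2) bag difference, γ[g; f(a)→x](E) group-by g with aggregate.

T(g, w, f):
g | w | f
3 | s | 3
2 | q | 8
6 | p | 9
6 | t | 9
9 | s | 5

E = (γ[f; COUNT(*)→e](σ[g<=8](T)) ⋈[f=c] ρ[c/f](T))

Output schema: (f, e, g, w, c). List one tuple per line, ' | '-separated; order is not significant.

Row counts bottom-up:
  T → 5
  σ[g<=8](T) → 4
  γ[f; COUNT(*)→e](σ[g<=8](T)) → 3
  T → 5
  ρ[c/f](T) → 5
  (γ[f; COUNT(*)→e](σ[g<=8](T)) ⋈[f=c] ρ[c/f](T)) → 4

== RESULT ==
f | e | g | w | c
3 | 1 | 3 | s | 3
8 | 1 | 2 | q | 8
9 | 2 | 6 | p | 9
9 | 2 | 6 | t | 9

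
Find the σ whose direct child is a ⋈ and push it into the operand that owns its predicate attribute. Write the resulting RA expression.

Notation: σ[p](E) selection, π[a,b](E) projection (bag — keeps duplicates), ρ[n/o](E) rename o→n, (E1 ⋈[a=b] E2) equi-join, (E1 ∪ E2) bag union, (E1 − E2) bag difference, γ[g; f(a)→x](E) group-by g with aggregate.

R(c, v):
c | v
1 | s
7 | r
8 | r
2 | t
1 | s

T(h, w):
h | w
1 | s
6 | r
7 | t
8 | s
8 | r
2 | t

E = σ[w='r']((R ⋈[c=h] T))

σ filters on w, owned by the right side.
E' = (R ⋈[c=h] σ[w='r'](T))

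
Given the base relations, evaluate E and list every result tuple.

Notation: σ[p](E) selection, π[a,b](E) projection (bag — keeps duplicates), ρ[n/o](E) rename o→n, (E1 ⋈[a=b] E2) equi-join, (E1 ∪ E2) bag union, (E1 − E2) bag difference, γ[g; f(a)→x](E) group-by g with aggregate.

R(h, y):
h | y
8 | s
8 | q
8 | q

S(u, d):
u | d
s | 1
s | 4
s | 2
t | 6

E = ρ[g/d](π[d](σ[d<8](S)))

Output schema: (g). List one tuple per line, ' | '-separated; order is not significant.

Stepwise |·|:
  S → 4
  σ[d<8](S) → 4
  π[d](σ[d<8](S)) → 4
  ρ[g/d](π[d](σ[d<8](S))) → 4

== RESULT ==
g
1
2
4
6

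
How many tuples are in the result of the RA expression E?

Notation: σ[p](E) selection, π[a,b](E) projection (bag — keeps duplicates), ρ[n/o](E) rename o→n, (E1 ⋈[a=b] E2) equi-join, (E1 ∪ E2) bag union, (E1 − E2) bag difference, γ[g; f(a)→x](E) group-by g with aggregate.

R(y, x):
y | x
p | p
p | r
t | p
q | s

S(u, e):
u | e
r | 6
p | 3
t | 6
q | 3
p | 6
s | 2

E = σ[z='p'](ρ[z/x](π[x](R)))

Stepwise |·|:
  R → 4
  π[x](R) → 4
  ρ[z/x](π[x](R)) → 4
  σ[z='p'](ρ[z/x](π[x](R))) → 2

|E| = 2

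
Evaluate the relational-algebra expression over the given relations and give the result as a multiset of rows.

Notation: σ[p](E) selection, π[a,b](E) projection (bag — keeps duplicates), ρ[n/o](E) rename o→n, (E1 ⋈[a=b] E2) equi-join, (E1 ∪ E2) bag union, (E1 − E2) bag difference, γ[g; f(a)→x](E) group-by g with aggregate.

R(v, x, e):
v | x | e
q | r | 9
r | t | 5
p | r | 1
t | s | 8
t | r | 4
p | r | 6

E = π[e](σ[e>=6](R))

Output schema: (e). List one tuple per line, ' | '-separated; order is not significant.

Per-node cardinality:
  R → 6
  σ[e>=6](R) → 3
  π[e](σ[e>=6](R)) → 3

== RESULT ==
e
6
8
9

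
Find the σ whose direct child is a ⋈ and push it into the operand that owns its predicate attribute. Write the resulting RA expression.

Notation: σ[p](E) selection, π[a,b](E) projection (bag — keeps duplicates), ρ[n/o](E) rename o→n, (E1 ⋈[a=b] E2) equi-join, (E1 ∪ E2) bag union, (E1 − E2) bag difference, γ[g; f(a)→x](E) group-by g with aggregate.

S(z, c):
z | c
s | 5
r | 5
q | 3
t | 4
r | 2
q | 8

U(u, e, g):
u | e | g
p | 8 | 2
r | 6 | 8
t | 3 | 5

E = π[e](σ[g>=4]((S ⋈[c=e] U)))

σ filters on g, owned by the right side.
E' = π[e]((S ⋈[c=e] σ[g>=4](U)))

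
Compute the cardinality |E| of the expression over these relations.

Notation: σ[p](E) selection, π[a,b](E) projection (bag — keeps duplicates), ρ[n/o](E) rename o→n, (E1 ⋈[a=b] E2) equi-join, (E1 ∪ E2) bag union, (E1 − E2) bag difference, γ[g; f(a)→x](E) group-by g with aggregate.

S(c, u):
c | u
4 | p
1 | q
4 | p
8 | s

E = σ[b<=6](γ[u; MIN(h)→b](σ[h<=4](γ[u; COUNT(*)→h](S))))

Per-node cardinality:
  S → 4
  γ[u; COUNT(*)→h](S) → 3
  σ[h<=4](γ[u; COUNT(*)→h](S)) → 3
  γ[u; MIN(h)→b](σ[h<=4](γ[u; COUNT(*)→h](S))) → 3
  σ[b<=6](γ[u; MIN(h)→b](σ[h<=4](γ[u; COUNT(*)→h](S)))) → 3

|E| = 3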